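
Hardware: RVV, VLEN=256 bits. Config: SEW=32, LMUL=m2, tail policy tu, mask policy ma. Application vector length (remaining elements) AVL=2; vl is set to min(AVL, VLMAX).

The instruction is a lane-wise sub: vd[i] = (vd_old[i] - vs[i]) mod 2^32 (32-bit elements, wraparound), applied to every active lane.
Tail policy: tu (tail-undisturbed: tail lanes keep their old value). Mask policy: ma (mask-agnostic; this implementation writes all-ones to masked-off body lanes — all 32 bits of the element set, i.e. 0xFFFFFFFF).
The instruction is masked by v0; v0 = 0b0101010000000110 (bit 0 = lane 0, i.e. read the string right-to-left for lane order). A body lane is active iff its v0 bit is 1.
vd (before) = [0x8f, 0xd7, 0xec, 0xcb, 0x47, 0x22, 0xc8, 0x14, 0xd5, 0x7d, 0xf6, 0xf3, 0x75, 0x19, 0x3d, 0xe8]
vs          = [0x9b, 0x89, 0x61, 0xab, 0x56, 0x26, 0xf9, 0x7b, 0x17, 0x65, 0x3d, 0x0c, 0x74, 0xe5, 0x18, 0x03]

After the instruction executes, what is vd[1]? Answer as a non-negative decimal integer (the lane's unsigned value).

VLMAX = VLEN×LMUL/SEW = 256×2/32 = 16
AVL=2 ≤ VLMAX=16, so vl = 2
lane  0: mask-off/ones ⇒ 0xffffffff
lane  1: sub(0xd7,0x89) ⇒ 0x4e
lane  2: tail/keep ⇒ 0xec
lane  3: tail/keep ⇒ 0xcb
lane  4: tail/keep ⇒ 0x47
lane  5: tail/keep ⇒ 0x22
lane  6: tail/keep ⇒ 0xc8
lane  7: tail/keep ⇒ 0x14
lane  8: tail/keep ⇒ 0xd5
lane  9: tail/keep ⇒ 0x7d
lane 10: tail/keep ⇒ 0xf6
lane 11: tail/keep ⇒ 0xf3
lane 12: tail/keep ⇒ 0x75
lane 13: tail/keep ⇒ 0x19
lane 14: tail/keep ⇒ 0x3d
lane 15: tail/keep ⇒ 0xe8

vd[1] = 78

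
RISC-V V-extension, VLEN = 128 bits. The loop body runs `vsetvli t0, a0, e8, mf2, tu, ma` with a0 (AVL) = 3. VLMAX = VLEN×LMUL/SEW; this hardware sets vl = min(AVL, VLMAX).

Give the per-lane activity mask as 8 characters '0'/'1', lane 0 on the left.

predicate = 11100000

VLMAX = VLEN×LMUL/SEW = 128×1/2/8 = 8
AVL=3 ≤ VLMAX=8, so vl = 3
bits (lane 0 leftmost): 11100000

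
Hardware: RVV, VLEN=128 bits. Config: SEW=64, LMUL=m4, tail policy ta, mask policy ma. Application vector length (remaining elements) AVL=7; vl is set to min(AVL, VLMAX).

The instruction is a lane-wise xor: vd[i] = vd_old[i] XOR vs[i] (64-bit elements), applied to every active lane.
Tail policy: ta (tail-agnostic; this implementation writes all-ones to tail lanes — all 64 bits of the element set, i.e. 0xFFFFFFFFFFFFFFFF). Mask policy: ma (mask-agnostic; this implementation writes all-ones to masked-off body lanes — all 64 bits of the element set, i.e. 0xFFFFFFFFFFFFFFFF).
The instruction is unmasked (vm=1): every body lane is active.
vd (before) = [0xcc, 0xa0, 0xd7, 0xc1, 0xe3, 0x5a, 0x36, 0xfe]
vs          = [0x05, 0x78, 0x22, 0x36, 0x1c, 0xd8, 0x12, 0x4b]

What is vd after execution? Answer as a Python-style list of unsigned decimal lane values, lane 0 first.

VLMAX = VLEN×LMUL/SEW = 128×4/64 = 8
AVL=7 ≤ VLMAX=8, so vl = 7
[0] xor(0xcc,0x05) = 0xc9
[1] xor(0xa0,0x78) = 0xd8
[2] xor(0xd7,0x22) = 0xf5
[3] xor(0xc1,0x36) = 0xf7
[4] xor(0xe3,0x1c) = 0xff
[5] xor(0x5a,0xd8) = 0x82
[6] xor(0x36,0x12) = 0x24
[7] tail/ones = 0xffffffffffffffff

vd = [201, 216, 245, 247, 255, 130, 36, 18446744073709551615]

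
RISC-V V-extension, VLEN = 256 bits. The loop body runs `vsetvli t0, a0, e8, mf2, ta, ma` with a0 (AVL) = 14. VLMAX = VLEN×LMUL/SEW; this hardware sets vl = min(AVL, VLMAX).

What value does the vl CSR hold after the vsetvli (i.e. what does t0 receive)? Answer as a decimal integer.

vl = 14

VLMAX = VLEN×LMUL/SEW = 256×1/2/8 = 16
vl ← min(14, 16) = 14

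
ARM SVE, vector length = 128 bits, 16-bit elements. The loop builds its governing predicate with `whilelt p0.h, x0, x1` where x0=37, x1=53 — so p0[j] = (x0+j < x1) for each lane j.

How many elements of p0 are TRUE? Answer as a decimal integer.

vl = 8

register lanes = 128/16 = 8
active while 37+j < 53, i.e. j ∈ [0,16) capped at 8 ⇒ 8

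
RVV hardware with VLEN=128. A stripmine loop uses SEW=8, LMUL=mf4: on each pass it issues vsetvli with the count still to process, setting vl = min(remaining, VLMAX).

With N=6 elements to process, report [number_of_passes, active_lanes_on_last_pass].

[iterations, last_vl] = [2, 2]

VLMAX = VLEN×LMUL/SEW = 128×1/4/8 = 4
iterations = ceil(6/4) = 2; final-pass vl = 2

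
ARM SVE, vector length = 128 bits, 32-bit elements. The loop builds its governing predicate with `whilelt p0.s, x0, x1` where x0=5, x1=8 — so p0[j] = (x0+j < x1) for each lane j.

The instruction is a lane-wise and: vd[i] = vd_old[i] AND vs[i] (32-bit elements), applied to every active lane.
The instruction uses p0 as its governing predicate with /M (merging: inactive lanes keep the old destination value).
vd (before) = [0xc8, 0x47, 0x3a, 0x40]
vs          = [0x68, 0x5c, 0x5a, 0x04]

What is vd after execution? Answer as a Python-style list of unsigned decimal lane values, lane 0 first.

register lanes = 128/32 = 4
p0[j] = (5+j < 8); true for j=0..2 → 3 lanes set
lane  0: and(0xc8,0x68) ⇒ 0x48
lane  1: and(0x47,0x5c) ⇒ 0x44
lane  2: and(0x3a,0x5a) ⇒ 0x1a
lane  3: tail/keep ⇒ 0x40

vd = [72, 68, 26, 64]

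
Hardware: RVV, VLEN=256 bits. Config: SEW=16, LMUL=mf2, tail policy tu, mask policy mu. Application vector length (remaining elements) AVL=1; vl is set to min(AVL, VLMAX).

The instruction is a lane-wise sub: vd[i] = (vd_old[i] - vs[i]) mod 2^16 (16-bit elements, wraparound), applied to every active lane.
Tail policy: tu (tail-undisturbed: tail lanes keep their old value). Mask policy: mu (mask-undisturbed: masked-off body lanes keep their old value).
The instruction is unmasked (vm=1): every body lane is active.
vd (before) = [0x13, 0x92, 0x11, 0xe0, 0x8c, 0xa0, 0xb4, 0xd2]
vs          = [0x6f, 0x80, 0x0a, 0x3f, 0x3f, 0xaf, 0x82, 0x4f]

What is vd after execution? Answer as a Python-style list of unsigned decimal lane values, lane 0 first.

VLMAX = (256 × 1/2) / 16 = 8 lanes
vl ← min(1, 8) = 1
vd[0] sub(0x13,0x6f) -> 0xffa4
vd[1] tail/keep -> 0x92
vd[2] tail/keep -> 0x11
vd[3] tail/keep -> 0xe0
vd[4] tail/keep -> 0x8c
vd[5] tail/keep -> 0xa0
vd[6] tail/keep -> 0xb4
vd[7] tail/keep -> 0xd2

vd = [65444, 146, 17, 224, 140, 160, 180, 210]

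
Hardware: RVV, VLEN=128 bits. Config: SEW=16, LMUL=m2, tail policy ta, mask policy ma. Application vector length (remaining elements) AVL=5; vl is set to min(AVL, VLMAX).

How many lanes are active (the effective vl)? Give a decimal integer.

vl = 5

VLMAX = VLEN×LMUL/SEW = 128×2/16 = 16
vl = min(AVL, VLMAX) = min(5, 16) = 5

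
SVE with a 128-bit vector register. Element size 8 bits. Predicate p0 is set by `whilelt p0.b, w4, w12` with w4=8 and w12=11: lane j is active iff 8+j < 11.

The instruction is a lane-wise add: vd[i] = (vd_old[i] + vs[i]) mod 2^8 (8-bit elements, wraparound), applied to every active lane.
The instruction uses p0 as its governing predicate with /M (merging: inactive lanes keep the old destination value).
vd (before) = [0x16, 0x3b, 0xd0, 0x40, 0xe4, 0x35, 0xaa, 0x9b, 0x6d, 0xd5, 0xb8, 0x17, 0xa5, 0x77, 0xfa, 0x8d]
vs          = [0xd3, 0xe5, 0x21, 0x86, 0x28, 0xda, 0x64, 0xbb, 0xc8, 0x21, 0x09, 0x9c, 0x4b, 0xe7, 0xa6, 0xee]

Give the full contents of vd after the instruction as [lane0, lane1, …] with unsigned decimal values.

vd = [233, 32, 241, 64, 228, 53, 170, 155, 109, 213, 184, 23, 165, 119, 250, 141]

lane count: 128 div 8 = 16
p0[j] = (8+j < 11); true for j=0..2 → 3 lanes set
vd[0] add(0x16,0xd3) -> 0xe9
vd[1] add(0x3b,0xe5) -> 0x20
vd[2] add(0xd0,0x21) -> 0xf1
vd[3] tail/keep -> 0x40
vd[4] tail/keep -> 0xe4
vd[5] tail/keep -> 0x35
vd[6] tail/keep -> 0xaa
vd[7] tail/keep -> 0x9b
vd[8] tail/keep -> 0x6d
vd[9] tail/keep -> 0xd5
vd[10] tail/keep -> 0xb8
vd[11] tail/keep -> 0x17
vd[12] tail/keep -> 0xa5
vd[13] tail/keep -> 0x77
vd[14] tail/keep -> 0xfa
vd[15] tail/keep -> 0x8d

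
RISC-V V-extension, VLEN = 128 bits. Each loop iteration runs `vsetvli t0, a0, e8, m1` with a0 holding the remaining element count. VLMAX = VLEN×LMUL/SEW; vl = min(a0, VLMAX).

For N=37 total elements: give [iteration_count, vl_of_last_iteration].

[iterations, last_vl] = [3, 5]

lanes per group: 128·1/8 = 16
iterations = ceil(37/16) = 3; final-pass vl = 5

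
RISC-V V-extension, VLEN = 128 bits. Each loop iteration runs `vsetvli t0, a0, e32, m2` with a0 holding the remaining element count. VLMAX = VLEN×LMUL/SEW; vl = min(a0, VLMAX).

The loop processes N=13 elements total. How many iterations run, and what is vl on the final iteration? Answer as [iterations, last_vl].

VLMAX = VLEN×LMUL/SEW = 128×2/32 = 8
13 elements at 8/iter → 2 passes, remainder 5 on the last

[iterations, last_vl] = [2, 5]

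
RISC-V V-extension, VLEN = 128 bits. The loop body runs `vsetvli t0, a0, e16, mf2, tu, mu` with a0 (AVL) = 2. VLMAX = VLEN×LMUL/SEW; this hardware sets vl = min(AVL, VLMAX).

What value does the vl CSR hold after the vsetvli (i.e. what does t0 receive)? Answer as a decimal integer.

vl = 2

lanes per group: 128·1/2/16 = 4
vl = min(AVL, VLMAX) = min(2, 4) = 2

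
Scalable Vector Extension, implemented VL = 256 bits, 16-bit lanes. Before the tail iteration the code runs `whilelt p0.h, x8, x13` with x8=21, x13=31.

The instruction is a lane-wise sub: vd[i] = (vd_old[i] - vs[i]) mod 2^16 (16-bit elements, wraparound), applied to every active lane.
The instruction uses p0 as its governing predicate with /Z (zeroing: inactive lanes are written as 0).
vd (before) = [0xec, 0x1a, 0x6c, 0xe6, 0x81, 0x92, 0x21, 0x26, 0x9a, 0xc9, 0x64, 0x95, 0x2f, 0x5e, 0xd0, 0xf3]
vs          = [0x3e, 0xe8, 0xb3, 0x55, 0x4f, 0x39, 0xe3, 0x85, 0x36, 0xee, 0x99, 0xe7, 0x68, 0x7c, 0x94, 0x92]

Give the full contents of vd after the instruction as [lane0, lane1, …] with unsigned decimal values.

register lanes = 256/16 = 16
active while 21+j < 31, i.e. j ∈ [0,10) capped at 16 ⇒ 10
vd[0] sub(0xec,0x3e) -> 0xae
vd[1] sub(0x1a,0xe8) -> 0xff32
vd[2] sub(0x6c,0xb3) -> 0xffb9
vd[3] sub(0xe6,0x55) -> 0x91
vd[4] sub(0x81,0x4f) -> 0x32
vd[5] sub(0x92,0x39) -> 0x59
vd[6] sub(0x21,0xe3) -> 0xff3e
vd[7] sub(0x26,0x85) -> 0xffa1
vd[8] sub(0x9a,0x36) -> 0x64
vd[9] sub(0xc9,0xee) -> 0xffdb
vd[10] tail/zero -> 0x00
vd[11] tail/zero -> 0x00
vd[12] tail/zero -> 0x00
vd[13] tail/zero -> 0x00
vd[14] tail/zero -> 0x00
vd[15] tail/zero -> 0x00

vd = [174, 65330, 65465, 145, 50, 89, 65342, 65441, 100, 65499, 0, 0, 0, 0, 0, 0]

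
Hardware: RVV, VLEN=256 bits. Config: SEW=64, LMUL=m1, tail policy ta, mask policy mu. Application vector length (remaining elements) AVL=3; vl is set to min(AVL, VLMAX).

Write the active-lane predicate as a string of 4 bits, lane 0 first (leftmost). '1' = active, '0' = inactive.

VLMAX = (256 × 1) / 64 = 4 lanes
vl = min(AVL, VLMAX) = min(3, 4) = 3
bits (lane 0 leftmost): 1110

predicate = 1110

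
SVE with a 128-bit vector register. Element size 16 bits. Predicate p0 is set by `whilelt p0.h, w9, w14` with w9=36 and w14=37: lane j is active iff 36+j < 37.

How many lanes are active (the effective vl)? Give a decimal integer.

vl = 1

register lanes = 128/16 = 8
active while 36+j < 37, i.e. j ∈ [0,1) capped at 8 ⇒ 1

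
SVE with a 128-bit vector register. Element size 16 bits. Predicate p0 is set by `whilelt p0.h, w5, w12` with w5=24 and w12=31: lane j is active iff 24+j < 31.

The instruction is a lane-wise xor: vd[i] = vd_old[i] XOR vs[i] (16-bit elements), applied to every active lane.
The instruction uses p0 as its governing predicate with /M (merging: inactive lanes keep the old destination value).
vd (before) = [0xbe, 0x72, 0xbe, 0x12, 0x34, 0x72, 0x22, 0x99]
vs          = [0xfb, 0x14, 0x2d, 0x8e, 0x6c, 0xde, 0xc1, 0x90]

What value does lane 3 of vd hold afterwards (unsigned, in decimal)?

lane count: 128 div 16 = 8
p0[j] = (24+j < 31); true for j=0..6 → 7 lanes set
[0] xor(0xbe,0xfb) = 0x45
[1] xor(0x72,0x14) = 0x66
[2] xor(0xbe,0x2d) = 0x93
[3] xor(0x12,0x8e) = 0x9c
[4] xor(0x34,0x6c) = 0x58
[5] xor(0x72,0xde) = 0xac
[6] xor(0x22,0xc1) = 0xe3
[7] tail/keep = 0x99

vd[3] = 156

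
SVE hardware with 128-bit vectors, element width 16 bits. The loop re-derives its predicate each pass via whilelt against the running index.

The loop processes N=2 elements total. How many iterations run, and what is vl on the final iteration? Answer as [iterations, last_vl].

[iterations, last_vl] = [1, 2]

lane count: 128 div 16 = 8
iterations = ceil(2/8) = 1; final-pass vl = 2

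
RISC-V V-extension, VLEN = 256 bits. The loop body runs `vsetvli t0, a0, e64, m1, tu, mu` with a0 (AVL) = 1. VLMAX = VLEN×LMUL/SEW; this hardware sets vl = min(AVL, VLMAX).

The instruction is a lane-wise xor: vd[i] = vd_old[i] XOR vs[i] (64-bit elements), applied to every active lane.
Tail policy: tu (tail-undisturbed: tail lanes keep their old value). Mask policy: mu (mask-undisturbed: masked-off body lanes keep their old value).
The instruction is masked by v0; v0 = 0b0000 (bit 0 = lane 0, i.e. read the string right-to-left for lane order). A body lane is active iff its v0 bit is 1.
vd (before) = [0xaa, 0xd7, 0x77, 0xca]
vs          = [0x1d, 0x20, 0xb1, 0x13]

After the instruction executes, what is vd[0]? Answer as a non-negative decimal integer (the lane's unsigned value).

vd[0] = 170

VLMAX = VLEN×LMUL/SEW = 256×1/64 = 4
AVL=1 ≤ VLMAX=4, so vl = 1
[0] mask-off/keep = 0xaa
[1] tail/keep = 0xd7
[2] tail/keep = 0x77
[3] tail/keep = 0xca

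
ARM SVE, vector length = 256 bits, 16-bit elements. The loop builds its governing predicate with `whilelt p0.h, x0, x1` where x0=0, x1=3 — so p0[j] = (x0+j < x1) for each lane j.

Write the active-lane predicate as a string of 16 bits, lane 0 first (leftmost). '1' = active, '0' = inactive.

predicate = 1110000000000000

256-bit reg / 16-bit elem → 16 lanes
p0[j] = (0+j < 3); true for j=0..2 → 3 lanes set
bits (lane 0 leftmost): 1110000000000000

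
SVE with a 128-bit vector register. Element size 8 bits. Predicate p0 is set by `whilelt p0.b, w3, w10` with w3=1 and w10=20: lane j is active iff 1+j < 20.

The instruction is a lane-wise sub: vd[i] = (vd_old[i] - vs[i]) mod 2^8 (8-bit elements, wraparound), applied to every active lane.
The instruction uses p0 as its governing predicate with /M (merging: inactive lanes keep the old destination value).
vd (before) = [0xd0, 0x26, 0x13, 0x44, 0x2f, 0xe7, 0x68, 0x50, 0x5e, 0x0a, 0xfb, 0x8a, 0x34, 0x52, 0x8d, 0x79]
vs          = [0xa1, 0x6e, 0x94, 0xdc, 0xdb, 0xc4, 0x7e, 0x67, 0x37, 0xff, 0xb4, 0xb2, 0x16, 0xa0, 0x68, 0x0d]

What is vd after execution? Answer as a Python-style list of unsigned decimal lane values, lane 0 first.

vd = [47, 184, 127, 104, 84, 35, 234, 233, 39, 11, 71, 216, 30, 178, 37, 108]

128-bit reg / 8-bit elem → 16 lanes
active while 1+j < 20, i.e. j ∈ [0,19) capped at 16 ⇒ 16
lane  0: sub(0xd0,0xa1) ⇒ 0x2f
lane  1: sub(0x26,0x6e) ⇒ 0xb8
lane  2: sub(0x13,0x94) ⇒ 0x7f
lane  3: sub(0x44,0xdc) ⇒ 0x68
lane  4: sub(0x2f,0xdb) ⇒ 0x54
lane  5: sub(0xe7,0xc4) ⇒ 0x23
lane  6: sub(0x68,0x7e) ⇒ 0xea
lane  7: sub(0x50,0x67) ⇒ 0xe9
lane  8: sub(0x5e,0x37) ⇒ 0x27
lane  9: sub(0x0a,0xff) ⇒ 0x0b
lane 10: sub(0xfb,0xb4) ⇒ 0x47
lane 11: sub(0x8a,0xb2) ⇒ 0xd8
lane 12: sub(0x34,0x16) ⇒ 0x1e
lane 13: sub(0x52,0xa0) ⇒ 0xb2
lane 14: sub(0x8d,0x68) ⇒ 0x25
lane 15: sub(0x79,0x0d) ⇒ 0x6c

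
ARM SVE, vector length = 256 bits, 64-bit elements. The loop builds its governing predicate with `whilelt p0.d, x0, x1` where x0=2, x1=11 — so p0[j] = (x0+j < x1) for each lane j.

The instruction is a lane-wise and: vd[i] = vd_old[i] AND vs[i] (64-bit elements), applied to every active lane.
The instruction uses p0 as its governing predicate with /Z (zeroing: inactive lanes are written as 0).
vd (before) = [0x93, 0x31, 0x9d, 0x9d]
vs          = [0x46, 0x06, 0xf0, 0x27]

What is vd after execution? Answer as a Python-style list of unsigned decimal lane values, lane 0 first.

vd = [2, 0, 144, 5]

lane count: 256 div 64 = 4
p0[j] = (2+j < 11); true for j=0..3 → 4 lanes set
  i=0: and(0x93,0x46) → 2
  i=1: and(0x31,0x06) → 0
  i=2: and(0x9d,0xf0) → 144
  i=3: and(0x9d,0x27) → 5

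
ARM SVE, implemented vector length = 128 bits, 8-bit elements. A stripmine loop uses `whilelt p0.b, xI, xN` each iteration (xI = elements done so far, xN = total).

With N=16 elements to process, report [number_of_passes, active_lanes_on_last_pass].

[iterations, last_vl] = [1, 16]

register lanes = 128/8 = 16
N=16: ⌈16/16⌉ = 1 iters; last vl = 16 − 0×16 = 16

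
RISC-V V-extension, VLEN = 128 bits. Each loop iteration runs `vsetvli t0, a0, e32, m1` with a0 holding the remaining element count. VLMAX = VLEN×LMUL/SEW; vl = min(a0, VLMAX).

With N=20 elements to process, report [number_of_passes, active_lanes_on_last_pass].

[iterations, last_vl] = [5, 4]

lanes per group: 128·1/32 = 4
20 elements at 4/iter → 5 passes, remainder 4 on the last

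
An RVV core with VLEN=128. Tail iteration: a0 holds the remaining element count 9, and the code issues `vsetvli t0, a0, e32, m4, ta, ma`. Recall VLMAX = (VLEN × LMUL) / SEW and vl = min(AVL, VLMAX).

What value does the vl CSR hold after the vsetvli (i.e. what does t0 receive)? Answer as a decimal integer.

vl = 9

VLMAX = (128 × 4) / 32 = 16 lanes
vl ← min(9, 16) = 9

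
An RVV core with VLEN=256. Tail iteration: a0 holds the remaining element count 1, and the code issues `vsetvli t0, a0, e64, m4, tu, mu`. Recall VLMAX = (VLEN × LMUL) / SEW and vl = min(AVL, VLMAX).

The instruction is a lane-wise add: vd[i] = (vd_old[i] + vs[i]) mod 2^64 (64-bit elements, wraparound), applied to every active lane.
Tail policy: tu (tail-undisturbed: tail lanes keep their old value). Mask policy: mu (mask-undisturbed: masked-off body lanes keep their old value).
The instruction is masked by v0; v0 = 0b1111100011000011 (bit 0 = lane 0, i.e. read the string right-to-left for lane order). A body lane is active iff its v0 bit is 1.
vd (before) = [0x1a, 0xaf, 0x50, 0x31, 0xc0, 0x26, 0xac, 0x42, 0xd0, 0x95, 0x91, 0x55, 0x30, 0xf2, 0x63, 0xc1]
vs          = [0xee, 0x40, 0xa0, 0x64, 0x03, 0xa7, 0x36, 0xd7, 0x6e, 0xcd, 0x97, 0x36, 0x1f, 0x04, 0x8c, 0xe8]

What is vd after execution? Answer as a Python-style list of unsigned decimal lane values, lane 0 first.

VLMAX = (256 × 4) / 64 = 16 lanes
vl ← min(1, 16) = 1
vd[0] add(0x1a,0xee) -> 0x108
vd[1] tail/keep -> 0xaf
vd[2] tail/keep -> 0x50
vd[3] tail/keep -> 0x31
vd[4] tail/keep -> 0xc0
vd[5] tail/keep -> 0x26
vd[6] tail/keep -> 0xac
vd[7] tail/keep -> 0x42
vd[8] tail/keep -> 0xd0
vd[9] tail/keep -> 0x95
vd[10] tail/keep -> 0x91
vd[11] tail/keep -> 0x55
vd[12] tail/keep -> 0x30
vd[13] tail/keep -> 0xf2
vd[14] tail/keep -> 0x63
vd[15] tail/keep -> 0xc1

vd = [264, 175, 80, 49, 192, 38, 172, 66, 208, 149, 145, 85, 48, 242, 99, 193]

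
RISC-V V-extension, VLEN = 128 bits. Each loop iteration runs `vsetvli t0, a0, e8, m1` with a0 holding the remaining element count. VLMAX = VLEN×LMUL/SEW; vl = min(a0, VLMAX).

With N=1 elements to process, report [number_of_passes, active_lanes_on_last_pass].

[iterations, last_vl] = [1, 1]

lanes per group: 128·1/8 = 16
1 elements at 16/iter → 1 passes, remainder 1 on the last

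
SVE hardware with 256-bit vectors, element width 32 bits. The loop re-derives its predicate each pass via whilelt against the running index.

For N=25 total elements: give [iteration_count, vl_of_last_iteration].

[iterations, last_vl] = [4, 1]

register lanes = 256/32 = 8
25 elements at 8/iter → 4 passes, remainder 1 on the last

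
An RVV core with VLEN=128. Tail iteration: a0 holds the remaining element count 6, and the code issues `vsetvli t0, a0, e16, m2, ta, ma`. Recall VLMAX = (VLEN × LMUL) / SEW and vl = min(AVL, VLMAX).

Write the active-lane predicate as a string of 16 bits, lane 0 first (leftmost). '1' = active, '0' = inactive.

predicate = 1111110000000000

VLMAX = (128 × 2) / 16 = 16 lanes
AVL=6 ≤ VLMAX=16, so vl = 6
bits (lane 0 leftmost): 1111110000000000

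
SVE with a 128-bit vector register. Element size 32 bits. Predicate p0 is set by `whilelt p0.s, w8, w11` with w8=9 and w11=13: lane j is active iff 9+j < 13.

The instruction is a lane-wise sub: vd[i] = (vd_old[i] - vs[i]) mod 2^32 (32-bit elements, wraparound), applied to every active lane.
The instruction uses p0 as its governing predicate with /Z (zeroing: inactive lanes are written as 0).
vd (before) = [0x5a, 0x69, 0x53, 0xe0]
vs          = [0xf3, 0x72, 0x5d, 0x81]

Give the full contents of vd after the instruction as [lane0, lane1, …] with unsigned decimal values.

128-bit reg / 32-bit elem → 4 lanes
whilelt: lane j active iff 9+j < 13 → j < 4 → 4 active
vd[0] sub(0x5a,0xf3) -> 0xffffff67
vd[1] sub(0x69,0x72) -> 0xfffffff7
vd[2] sub(0x53,0x5d) -> 0xfffffff6
vd[3] sub(0xe0,0x81) -> 0x5f

vd = [4294967143, 4294967287, 4294967286, 95]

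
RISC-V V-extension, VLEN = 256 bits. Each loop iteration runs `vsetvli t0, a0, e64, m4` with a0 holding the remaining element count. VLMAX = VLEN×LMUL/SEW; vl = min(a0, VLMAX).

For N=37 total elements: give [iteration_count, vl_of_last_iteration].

[iterations, last_vl] = [3, 5]

lanes per group: 256·4/64 = 16
iterations = ceil(37/16) = 3; final-pass vl = 5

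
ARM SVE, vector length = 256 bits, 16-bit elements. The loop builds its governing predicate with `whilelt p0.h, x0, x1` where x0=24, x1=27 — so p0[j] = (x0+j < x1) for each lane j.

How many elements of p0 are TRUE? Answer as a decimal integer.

vl = 3

register lanes = 256/16 = 16
p0[j] = (24+j < 27); true for j=0..2 → 3 lanes set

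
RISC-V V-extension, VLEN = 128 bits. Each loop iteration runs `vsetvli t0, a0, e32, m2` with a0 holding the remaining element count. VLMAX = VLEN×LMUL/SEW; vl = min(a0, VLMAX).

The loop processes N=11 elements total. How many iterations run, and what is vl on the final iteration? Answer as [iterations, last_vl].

VLMAX = VLEN×LMUL/SEW = 128×2/32 = 8
11 elements at 8/iter → 2 passes, remainder 3 on the last

[iterations, last_vl] = [2, 3]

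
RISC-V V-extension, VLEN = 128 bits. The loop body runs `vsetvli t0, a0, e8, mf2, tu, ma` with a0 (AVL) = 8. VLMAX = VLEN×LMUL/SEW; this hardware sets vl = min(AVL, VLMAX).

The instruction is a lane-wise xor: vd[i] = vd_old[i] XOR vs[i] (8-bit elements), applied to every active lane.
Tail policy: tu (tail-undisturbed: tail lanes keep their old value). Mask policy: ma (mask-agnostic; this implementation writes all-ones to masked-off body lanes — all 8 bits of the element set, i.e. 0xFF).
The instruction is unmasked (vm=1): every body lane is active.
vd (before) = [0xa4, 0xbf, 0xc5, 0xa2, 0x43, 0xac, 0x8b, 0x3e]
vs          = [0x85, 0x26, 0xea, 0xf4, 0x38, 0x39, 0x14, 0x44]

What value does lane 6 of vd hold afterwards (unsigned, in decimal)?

VLMAX = VLEN×LMUL/SEW = 128×1/2/8 = 8
vl ← min(8, 8) = 8
  i=0: xor(0xa4,0x85) → 33
  i=1: xor(0xbf,0x26) → 153
  i=2: xor(0xc5,0xea) → 47
  i=3: xor(0xa2,0xf4) → 86
  i=4: xor(0x43,0x38) → 123
  i=5: xor(0xac,0x39) → 149
  i=6: xor(0x8b,0x14) → 159
  i=7: xor(0x3e,0x44) → 122

vd[6] = 159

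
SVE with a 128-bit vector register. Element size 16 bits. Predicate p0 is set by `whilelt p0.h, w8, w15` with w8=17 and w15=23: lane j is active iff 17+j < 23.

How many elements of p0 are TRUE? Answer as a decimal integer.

register lanes = 128/16 = 8
whilelt: lane j active iff 17+j < 23 → j < 6 → 6 active

vl = 6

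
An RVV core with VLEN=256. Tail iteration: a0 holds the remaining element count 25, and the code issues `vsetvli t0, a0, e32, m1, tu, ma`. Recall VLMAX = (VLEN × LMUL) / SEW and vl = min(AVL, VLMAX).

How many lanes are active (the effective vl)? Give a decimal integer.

VLMAX = (256 × 1) / 32 = 8 lanes
vl ← min(25, 8) = 8

vl = 8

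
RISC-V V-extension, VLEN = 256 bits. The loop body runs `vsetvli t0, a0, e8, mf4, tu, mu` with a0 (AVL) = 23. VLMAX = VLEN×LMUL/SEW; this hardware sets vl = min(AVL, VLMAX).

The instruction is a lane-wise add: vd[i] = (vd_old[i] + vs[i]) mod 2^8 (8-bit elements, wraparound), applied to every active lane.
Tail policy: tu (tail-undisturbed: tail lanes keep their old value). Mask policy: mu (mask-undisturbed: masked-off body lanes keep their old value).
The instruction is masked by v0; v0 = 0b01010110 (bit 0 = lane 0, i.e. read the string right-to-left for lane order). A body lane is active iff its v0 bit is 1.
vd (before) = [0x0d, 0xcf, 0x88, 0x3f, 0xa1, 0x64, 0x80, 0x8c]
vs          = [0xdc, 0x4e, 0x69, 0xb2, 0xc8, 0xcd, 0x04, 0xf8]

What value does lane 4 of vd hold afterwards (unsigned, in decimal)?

lanes per group: 256·1/4/8 = 8
AVL=23 > VLMAX=8, so vl = 8
lane  0: mask-off/keep ⇒ 0x0d
lane  1: add(0xcf,0x4e) ⇒ 0x1d
lane  2: add(0x88,0x69) ⇒ 0xf1
lane  3: mask-off/keep ⇒ 0x3f
lane  4: add(0xa1,0xc8) ⇒ 0x69
lane  5: mask-off/keep ⇒ 0x64
lane  6: add(0x80,0x04) ⇒ 0x84
lane  7: mask-off/keep ⇒ 0x8c

vd[4] = 105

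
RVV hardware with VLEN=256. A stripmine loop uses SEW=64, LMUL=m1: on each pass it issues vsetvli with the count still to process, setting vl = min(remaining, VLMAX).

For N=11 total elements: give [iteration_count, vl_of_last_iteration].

VLMAX = (256 × 1) / 64 = 4 lanes
iterations = ceil(11/4) = 3; final-pass vl = 3

[iterations, last_vl] = [3, 3]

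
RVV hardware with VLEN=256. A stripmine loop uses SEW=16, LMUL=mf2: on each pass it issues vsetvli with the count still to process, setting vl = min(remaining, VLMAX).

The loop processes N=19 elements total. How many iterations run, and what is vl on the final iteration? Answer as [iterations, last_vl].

lanes per group: 256·1/2/16 = 8
iterations = ceil(19/8) = 3; final-pass vl = 3

[iterations, last_vl] = [3, 3]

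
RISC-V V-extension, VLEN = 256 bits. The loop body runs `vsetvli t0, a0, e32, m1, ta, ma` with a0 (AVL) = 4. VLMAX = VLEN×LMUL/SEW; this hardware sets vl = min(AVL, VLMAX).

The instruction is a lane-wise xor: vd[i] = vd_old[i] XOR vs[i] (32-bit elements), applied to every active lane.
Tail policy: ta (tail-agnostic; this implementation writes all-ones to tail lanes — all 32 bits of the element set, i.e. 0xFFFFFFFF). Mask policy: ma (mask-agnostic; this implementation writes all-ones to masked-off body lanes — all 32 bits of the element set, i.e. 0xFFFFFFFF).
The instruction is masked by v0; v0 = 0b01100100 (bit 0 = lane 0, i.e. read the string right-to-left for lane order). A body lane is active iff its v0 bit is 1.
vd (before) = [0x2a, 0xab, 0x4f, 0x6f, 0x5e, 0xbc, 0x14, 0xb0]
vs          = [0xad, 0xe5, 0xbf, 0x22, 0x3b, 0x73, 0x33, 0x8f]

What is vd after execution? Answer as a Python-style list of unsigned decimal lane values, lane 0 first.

vd = [4294967295, 4294967295, 240, 4294967295, 4294967295, 4294967295, 4294967295, 4294967295]

VLMAX = (256 × 1) / 32 = 8 lanes
vl = min(AVL, VLMAX) = min(4, 8) = 4
  i=0: mask-off/ones → 4294967295
  i=1: mask-off/ones → 4294967295
  i=2: xor(0x4f,0xbf) → 240
  i=3: mask-off/ones → 4294967295
  i=4: tail/ones → 4294967295
  i=5: tail/ones → 4294967295
  i=6: tail/ones → 4294967295
  i=7: tail/ones → 4294967295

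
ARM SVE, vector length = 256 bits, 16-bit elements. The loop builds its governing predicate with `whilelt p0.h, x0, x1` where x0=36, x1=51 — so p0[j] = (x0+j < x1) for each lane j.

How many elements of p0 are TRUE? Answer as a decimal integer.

lane count: 256 div 16 = 16
p0[j] = (36+j < 51); true for j=0..14 → 15 lanes set

vl = 15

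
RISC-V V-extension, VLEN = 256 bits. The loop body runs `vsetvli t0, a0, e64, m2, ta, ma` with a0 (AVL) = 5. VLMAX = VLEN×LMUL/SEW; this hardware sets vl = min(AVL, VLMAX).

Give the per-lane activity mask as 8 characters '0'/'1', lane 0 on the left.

VLMAX = VLEN×LMUL/SEW = 256×2/64 = 8
vl = min(AVL, VLMAX) = min(5, 8) = 5
bits (lane 0 leftmost): 11111000

predicate = 11111000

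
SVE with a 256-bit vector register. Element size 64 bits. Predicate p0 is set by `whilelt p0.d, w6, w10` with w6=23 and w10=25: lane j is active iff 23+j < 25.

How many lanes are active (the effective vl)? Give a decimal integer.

vl = 2

256-bit reg / 64-bit elem → 4 lanes
whilelt: lane j active iff 23+j < 25 → j < 2 → 2 active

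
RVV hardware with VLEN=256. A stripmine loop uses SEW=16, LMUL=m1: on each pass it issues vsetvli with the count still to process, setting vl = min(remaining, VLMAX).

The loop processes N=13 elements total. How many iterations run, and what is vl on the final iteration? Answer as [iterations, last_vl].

lanes per group: 256·1/16 = 16
iterations = ceil(13/16) = 1; final-pass vl = 13

[iterations, last_vl] = [1, 13]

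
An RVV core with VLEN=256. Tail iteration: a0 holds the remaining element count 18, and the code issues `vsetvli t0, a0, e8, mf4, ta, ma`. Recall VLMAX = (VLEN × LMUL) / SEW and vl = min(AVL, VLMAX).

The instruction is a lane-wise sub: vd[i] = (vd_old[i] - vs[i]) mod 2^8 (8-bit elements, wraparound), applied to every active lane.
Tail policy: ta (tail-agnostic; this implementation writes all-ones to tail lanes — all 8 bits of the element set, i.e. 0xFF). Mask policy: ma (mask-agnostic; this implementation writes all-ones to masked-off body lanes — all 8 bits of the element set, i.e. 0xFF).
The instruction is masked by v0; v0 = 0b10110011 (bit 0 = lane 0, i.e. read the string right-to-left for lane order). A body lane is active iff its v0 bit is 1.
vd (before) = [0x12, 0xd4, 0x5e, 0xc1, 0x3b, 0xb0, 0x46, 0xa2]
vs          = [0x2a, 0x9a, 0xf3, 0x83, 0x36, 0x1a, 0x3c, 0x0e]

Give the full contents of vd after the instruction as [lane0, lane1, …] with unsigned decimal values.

vd = [232, 58, 255, 255, 5, 150, 255, 148]

VLMAX = VLEN×LMUL/SEW = 256×1/4/8 = 8
AVL=18 > VLMAX=8, so vl = 8
  i=0: sub(0x12,0x2a) → 232
  i=1: sub(0xd4,0x9a) → 58
  i=2: mask-off/ones → 255
  i=3: mask-off/ones → 255
  i=4: sub(0x3b,0x36) → 5
  i=5: sub(0xb0,0x1a) → 150
  i=6: mask-off/ones → 255
  i=7: sub(0xa2,0x0e) → 148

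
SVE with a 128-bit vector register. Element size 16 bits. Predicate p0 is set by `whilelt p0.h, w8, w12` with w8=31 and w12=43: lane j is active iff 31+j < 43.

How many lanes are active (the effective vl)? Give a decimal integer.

vl = 8

128-bit reg / 16-bit elem → 8 lanes
whilelt: lane j active iff 31+j < 43 → j < 12 → 8 active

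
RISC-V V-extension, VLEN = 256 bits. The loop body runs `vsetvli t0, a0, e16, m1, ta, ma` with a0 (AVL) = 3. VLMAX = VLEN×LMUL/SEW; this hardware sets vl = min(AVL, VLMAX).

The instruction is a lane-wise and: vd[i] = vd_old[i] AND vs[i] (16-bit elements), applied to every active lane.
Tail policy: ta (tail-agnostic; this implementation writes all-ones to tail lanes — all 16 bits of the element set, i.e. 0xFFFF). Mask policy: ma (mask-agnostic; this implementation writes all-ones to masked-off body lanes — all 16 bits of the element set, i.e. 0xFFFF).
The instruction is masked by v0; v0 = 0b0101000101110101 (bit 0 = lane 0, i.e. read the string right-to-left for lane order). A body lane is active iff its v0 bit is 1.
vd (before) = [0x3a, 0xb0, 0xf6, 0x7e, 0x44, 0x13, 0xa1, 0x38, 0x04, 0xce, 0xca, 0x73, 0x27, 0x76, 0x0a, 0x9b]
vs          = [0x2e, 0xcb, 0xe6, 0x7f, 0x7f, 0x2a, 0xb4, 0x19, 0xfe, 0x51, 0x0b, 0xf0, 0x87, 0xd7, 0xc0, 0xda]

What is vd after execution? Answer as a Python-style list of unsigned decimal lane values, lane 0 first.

VLMAX = VLEN×LMUL/SEW = 256×1/16 = 16
vl = min(AVL, VLMAX) = min(3, 16) = 3
  i=0: and(0x3a,0x2e) → 42
  i=1: mask-off/ones → 65535
  i=2: and(0xf6,0xe6) → 230
  i=3: tail/ones → 65535
  i=4: tail/ones → 65535
  i=5: tail/ones → 65535
  i=6: tail/ones → 65535
  i=7: tail/ones → 65535
  i=8: tail/ones → 65535
  i=9: tail/ones → 65535
  i=10: tail/ones → 65535
  i=11: tail/ones → 65535
  i=12: tail/ones → 65535
  i=13: tail/ones → 65535
  i=14: tail/ones → 65535
  i=15: tail/ones → 65535

vd = [42, 65535, 230, 65535, 65535, 65535, 65535, 65535, 65535, 65535, 65535, 65535, 65535, 65535, 65535, 65535]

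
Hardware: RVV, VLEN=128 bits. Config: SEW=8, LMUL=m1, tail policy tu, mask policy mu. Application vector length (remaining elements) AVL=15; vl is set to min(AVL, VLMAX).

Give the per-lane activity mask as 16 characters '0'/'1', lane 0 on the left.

lanes per group: 128·1/8 = 16
vl ← min(15, 16) = 15
bits (lane 0 leftmost): 1111111111111110

predicate = 1111111111111110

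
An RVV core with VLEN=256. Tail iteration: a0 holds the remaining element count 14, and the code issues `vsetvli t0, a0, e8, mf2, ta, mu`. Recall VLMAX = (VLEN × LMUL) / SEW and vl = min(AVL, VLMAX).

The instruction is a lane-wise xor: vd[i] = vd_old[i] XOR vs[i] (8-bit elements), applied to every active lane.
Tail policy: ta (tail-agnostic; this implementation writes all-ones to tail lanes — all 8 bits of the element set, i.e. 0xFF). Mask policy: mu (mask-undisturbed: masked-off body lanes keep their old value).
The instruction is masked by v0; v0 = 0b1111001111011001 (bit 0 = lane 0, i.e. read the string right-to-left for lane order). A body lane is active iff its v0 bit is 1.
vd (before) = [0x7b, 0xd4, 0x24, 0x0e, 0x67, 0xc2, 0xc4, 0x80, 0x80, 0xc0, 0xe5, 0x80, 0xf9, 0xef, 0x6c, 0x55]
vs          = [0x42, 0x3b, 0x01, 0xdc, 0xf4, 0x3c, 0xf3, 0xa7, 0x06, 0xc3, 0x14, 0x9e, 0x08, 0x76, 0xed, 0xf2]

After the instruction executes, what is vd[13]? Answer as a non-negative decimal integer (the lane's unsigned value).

VLMAX = VLEN×LMUL/SEW = 256×1/2/8 = 16
AVL=14 ≤ VLMAX=16, so vl = 14
lane  0: xor(0x7b,0x42) ⇒ 0x39
lane  1: mask-off/keep ⇒ 0xd4
lane  2: mask-off/keep ⇒ 0x24
lane  3: xor(0x0e,0xdc) ⇒ 0xd2
lane  4: xor(0x67,0xf4) ⇒ 0x93
lane  5: mask-off/keep ⇒ 0xc2
lane  6: xor(0xc4,0xf3) ⇒ 0x37
lane  7: xor(0x80,0xa7) ⇒ 0x27
lane  8: xor(0x80,0x06) ⇒ 0x86
lane  9: xor(0xc0,0xc3) ⇒ 0x03
lane 10: mask-off/keep ⇒ 0xe5
lane 11: mask-off/keep ⇒ 0x80
lane 12: xor(0xf9,0x08) ⇒ 0xf1
lane 13: xor(0xef,0x76) ⇒ 0x99
lane 14: tail/ones ⇒ 0xff
lane 15: tail/ones ⇒ 0xff

vd[13] = 153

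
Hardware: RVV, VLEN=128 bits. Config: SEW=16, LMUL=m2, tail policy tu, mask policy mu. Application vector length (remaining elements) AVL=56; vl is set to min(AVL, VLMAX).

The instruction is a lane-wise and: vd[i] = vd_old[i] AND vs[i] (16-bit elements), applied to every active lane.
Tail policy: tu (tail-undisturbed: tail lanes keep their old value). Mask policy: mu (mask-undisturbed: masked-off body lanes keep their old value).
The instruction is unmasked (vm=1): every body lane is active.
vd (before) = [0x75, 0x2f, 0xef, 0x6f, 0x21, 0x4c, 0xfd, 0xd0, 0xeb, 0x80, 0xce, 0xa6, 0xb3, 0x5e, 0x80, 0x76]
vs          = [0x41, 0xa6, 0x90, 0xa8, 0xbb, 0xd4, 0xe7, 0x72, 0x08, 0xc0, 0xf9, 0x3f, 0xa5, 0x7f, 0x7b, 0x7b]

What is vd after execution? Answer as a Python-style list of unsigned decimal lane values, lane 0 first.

VLMAX = VLEN×LMUL/SEW = 128×2/16 = 16
vl ← min(56, 16) = 16
[0] and(0x75,0x41) = 0x41
[1] and(0x2f,0xa6) = 0x26
[2] and(0xef,0x90) = 0x80
[3] and(0x6f,0xa8) = 0x28
[4] and(0x21,0xbb) = 0x21
[5] and(0x4c,0xd4) = 0x44
[6] and(0xfd,0xe7) = 0xe5
[7] and(0xd0,0x72) = 0x50
[8] and(0xeb,0x08) = 0x08
[9] and(0x80,0xc0) = 0x80
[10] and(0xce,0xf9) = 0xc8
[11] and(0xa6,0x3f) = 0x26
[12] and(0xb3,0xa5) = 0xa1
[13] and(0x5e,0x7f) = 0x5e
[14] and(0x80,0x7b) = 0x00
[15] and(0x76,0x7b) = 0x72

vd = [65, 38, 128, 40, 33, 68, 229, 80, 8, 128, 200, 38, 161, 94, 0, 114]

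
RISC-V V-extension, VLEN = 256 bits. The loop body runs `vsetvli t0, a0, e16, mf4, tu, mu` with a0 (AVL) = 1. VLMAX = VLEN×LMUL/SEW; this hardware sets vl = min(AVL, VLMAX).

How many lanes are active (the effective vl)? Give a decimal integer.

lanes per group: 256·1/4/16 = 4
vl ← min(1, 4) = 1

vl = 1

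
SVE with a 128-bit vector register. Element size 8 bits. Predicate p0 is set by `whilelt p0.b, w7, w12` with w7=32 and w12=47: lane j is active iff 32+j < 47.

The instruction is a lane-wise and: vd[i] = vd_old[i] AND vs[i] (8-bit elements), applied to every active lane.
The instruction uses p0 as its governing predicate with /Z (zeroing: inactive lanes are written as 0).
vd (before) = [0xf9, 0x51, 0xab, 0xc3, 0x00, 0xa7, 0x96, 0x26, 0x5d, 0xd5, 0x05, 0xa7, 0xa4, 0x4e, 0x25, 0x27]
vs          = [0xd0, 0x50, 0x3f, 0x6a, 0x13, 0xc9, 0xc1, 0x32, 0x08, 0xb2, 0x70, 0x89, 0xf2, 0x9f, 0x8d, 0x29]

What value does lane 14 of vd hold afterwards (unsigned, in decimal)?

vd[14] = 5

128-bit reg / 8-bit elem → 16 lanes
p0[j] = (32+j < 47); true for j=0..14 → 15 lanes set
lane  0: and(0xf9,0xd0) ⇒ 0xd0
lane  1: and(0x51,0x50) ⇒ 0x50
lane  2: and(0xab,0x3f) ⇒ 0x2b
lane  3: and(0xc3,0x6a) ⇒ 0x42
lane  4: and(0x00,0x13) ⇒ 0x00
lane  5: and(0xa7,0xc9) ⇒ 0x81
lane  6: and(0x96,0xc1) ⇒ 0x80
lane  7: and(0x26,0x32) ⇒ 0x22
lane  8: and(0x5d,0x08) ⇒ 0x08
lane  9: and(0xd5,0xb2) ⇒ 0x90
lane 10: and(0x05,0x70) ⇒ 0x00
lane 11: and(0xa7,0x89) ⇒ 0x81
lane 12: and(0xa4,0xf2) ⇒ 0xa0
lane 13: and(0x4e,0x9f) ⇒ 0x0e
lane 14: and(0x25,0x8d) ⇒ 0x05
lane 15: tail/zero ⇒ 0x00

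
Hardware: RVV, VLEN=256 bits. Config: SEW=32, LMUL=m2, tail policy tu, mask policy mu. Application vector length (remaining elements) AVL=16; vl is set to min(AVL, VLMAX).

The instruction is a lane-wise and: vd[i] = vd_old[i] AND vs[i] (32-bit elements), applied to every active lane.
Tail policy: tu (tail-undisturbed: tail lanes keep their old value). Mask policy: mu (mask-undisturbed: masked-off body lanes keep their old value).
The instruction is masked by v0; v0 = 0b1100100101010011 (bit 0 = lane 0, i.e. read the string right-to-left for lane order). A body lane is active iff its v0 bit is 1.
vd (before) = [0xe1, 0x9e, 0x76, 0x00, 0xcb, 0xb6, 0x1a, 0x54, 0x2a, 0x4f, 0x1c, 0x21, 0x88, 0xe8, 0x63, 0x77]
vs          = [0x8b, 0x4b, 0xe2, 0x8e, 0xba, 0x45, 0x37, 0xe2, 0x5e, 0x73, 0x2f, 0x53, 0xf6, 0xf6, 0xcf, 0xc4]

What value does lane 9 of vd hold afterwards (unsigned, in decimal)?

VLMAX = (256 × 2) / 32 = 16 lanes
vl = min(AVL, VLMAX) = min(16, 16) = 16
vd[0] and(0xe1,0x8b) -> 0x81
vd[1] and(0x9e,0x4b) -> 0x0a
vd[2] mask-off/keep -> 0x76
vd[3] mask-off/keep -> 0x00
vd[4] and(0xcb,0xba) -> 0x8a
vd[5] mask-off/keep -> 0xb6
vd[6] and(0x1a,0x37) -> 0x12
vd[7] mask-off/keep -> 0x54
vd[8] and(0x2a,0x5e) -> 0x0a
vd[9] mask-off/keep -> 0x4f
vd[10] mask-off/keep -> 0x1c
vd[11] and(0x21,0x53) -> 0x01
vd[12] mask-off/keep -> 0x88
vd[13] mask-off/keep -> 0xe8
vd[14] and(0x63,0xcf) -> 0x43
vd[15] and(0x77,0xc4) -> 0x44

vd[9] = 79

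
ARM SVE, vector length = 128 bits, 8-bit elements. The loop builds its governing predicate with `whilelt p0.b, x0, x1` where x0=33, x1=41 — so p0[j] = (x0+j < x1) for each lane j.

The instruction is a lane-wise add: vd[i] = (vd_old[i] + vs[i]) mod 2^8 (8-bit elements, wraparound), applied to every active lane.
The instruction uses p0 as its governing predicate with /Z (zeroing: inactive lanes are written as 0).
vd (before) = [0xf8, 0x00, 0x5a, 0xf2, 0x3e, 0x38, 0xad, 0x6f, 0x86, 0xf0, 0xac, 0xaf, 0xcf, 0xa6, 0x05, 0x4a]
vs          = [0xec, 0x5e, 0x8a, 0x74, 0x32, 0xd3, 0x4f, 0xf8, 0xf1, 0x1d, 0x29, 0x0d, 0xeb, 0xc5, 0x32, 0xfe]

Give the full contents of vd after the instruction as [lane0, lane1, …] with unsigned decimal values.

vd = [228, 94, 228, 102, 112, 11, 252, 103, 0, 0, 0, 0, 0, 0, 0, 0]

register lanes = 128/8 = 16
p0[j] = (33+j < 41); true for j=0..7 → 8 lanes set
[0] add(0xf8,0xec) = 0xe4
[1] add(0x00,0x5e) = 0x5e
[2] add(0x5a,0x8a) = 0xe4
[3] add(0xf2,0x74) = 0x66
[4] add(0x3e,0x32) = 0x70
[5] add(0x38,0xd3) = 0x0b
[6] add(0xad,0x4f) = 0xfc
[7] add(0x6f,0xf8) = 0x67
[8] tail/zero = 0x00
[9] tail/zero = 0x00
[10] tail/zero = 0x00
[11] tail/zero = 0x00
[12] tail/zero = 0x00
[13] tail/zero = 0x00
[14] tail/zero = 0x00
[15] tail/zero = 0x00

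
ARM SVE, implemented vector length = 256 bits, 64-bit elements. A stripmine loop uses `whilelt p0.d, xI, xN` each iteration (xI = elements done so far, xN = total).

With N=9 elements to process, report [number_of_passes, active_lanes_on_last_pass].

256-bit reg / 64-bit elem → 4 lanes
N=9: ⌈9/4⌉ = 3 iters; last vl = 9 − 2×4 = 1

[iterations, last_vl] = [3, 1]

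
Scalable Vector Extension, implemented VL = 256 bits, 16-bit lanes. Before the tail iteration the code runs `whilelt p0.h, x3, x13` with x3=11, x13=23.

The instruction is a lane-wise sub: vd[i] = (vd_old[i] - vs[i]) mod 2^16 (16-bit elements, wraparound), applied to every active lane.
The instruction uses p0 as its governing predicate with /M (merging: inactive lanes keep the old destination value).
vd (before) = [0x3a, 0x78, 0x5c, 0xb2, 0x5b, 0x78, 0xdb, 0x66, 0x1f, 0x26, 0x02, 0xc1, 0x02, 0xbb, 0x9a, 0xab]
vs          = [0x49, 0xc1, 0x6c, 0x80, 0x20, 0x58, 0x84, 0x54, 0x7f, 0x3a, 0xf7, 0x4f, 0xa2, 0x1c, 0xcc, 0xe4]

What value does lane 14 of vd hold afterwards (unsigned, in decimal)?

vd[14] = 154

register lanes = 256/16 = 16
active while 11+j < 23, i.e. j ∈ [0,12) capped at 16 ⇒ 12
lane  0: sub(0x3a,0x49) ⇒ 0xfff1
lane  1: sub(0x78,0xc1) ⇒ 0xffb7
lane  2: sub(0x5c,0x6c) ⇒ 0xfff0
lane  3: sub(0xb2,0x80) ⇒ 0x32
lane  4: sub(0x5b,0x20) ⇒ 0x3b
lane  5: sub(0x78,0x58) ⇒ 0x20
lane  6: sub(0xdb,0x84) ⇒ 0x57
lane  7: sub(0x66,0x54) ⇒ 0x12
lane  8: sub(0x1f,0x7f) ⇒ 0xffa0
lane  9: sub(0x26,0x3a) ⇒ 0xffec
lane 10: sub(0x02,0xf7) ⇒ 0xff0b
lane 11: sub(0xc1,0x4f) ⇒ 0x72
lane 12: tail/keep ⇒ 0x02
lane 13: tail/keep ⇒ 0xbb
lane 14: tail/keep ⇒ 0x9a
lane 15: tail/keep ⇒ 0xab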